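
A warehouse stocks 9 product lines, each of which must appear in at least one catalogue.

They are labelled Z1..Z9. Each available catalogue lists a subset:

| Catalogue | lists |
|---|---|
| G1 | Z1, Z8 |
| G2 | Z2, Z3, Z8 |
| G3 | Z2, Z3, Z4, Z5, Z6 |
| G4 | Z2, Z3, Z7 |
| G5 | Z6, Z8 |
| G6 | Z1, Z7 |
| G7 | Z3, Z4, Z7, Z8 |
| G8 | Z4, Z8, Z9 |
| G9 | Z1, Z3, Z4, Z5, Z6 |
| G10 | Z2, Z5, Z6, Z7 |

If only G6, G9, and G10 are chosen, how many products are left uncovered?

2

Union of G6, G9, G10 = {Z1, Z2, Z3, Z4, Z5, Z6, Z7}.
Not covered: Z8, Z9 — 2 products.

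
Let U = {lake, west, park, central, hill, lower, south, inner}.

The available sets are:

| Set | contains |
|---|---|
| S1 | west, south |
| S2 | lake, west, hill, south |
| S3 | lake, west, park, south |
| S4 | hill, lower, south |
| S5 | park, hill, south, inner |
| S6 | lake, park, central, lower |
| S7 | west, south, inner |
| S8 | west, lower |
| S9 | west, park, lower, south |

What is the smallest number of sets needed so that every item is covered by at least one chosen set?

S5 and S6 and S8 together: S5 ∪ S6 ∪ S8 = {lake, west, park, central, hill, lower, south, inner} — every item is covered.
Only S6 contains central, so S6 is forced; the remaining 4 items need at least 2 more sets (each remaining set adds at most 3) — so at least 3 sets are needed, and 3 is optimal.

3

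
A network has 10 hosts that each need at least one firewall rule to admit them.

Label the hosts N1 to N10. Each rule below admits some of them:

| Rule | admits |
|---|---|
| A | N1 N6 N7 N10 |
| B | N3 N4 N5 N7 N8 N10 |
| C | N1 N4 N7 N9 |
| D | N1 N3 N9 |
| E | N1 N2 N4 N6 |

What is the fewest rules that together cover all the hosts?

Take {B, C, E}. Their union is {N1, N2, N3, N4, N5, N6, N7, N8, N9, N10}, which is all 10 hosts.
Only E contains N2, so E is forced; the remaining 6 hosts need at least 2 more rules (each remaining rule adds at most 5) — so at least 3 rules are needed, and 3 is optimal.

3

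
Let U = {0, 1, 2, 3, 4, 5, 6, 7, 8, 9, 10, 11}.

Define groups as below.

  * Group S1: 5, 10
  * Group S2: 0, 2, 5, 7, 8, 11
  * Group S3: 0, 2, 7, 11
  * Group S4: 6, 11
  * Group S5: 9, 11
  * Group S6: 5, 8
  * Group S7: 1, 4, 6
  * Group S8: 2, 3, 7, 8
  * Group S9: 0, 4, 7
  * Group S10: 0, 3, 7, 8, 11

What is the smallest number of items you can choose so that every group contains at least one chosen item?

4

The 4 items {4, 5, 8, 11} hit every group.
The groups S1, S5, S7, S8 are pairwise disjoint, so any hitting set needs a separate item for each — at least 4. Hence 4 is optimal.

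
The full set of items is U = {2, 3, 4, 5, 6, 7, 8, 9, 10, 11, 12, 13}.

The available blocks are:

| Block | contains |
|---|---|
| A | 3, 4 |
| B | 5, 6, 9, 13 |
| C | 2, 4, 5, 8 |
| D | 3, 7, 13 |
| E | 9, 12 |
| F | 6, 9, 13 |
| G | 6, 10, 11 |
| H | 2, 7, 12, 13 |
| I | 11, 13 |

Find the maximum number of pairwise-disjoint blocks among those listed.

C, D, E, G are pairwise disjoint (C={2,4,5,8}; D={3,7,13}; E={9,12}; G={6,10,11}).
Every remaining block overlaps one of these, and no 5 of the listed blocks are pairwise disjoint, so 4 is the maximum.

4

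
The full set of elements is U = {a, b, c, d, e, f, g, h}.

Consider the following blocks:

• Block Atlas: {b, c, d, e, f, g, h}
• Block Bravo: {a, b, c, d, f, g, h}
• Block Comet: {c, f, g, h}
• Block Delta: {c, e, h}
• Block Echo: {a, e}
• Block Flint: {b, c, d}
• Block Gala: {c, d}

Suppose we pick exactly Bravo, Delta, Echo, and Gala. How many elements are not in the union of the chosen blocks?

Union of Bravo, Delta, Echo, Gala = {a, b, c, d, e, f, g, h} — that's every element, so 0 are uncovered.

0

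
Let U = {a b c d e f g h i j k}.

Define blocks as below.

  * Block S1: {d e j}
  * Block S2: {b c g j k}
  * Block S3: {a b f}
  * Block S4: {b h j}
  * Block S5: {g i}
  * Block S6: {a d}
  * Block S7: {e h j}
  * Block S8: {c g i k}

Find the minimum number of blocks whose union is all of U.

Take {S3, S6, S7, S8}. Their union is {a, b, c, d, e, f, g, h, i, j, k}, which is all 11 elements.
No 3 of the 8 blocks cover everything (all 56 combinations miss at least one element), so 4 is optimal.

4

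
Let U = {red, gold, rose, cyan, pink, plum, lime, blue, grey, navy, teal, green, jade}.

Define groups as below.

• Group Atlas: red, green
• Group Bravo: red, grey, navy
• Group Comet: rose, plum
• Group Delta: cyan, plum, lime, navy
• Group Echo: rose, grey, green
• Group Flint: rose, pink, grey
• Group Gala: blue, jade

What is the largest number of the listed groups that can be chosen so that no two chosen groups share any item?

Atlas, Delta, Flint, Gala are pairwise disjoint (Atlas={red,green}; Delta={cyan,plum,lime,navy}; Flint={rose,pink,grey}; Gala={blue,jade}).
Every remaining group overlaps one of these, and no 5 of the listed groups are pairwise disjoint, so 4 is the maximum.

4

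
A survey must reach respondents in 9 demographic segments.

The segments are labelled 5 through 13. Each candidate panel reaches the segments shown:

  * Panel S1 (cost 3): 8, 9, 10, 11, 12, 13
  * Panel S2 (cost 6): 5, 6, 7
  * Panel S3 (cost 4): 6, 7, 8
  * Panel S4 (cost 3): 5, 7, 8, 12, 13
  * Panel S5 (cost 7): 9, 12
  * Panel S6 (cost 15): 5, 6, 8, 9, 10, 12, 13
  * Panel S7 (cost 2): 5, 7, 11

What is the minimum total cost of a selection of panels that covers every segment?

S1, S2 together cover every segment (S1 ∪ S2 = {5, 6, 7, 8, 9, 10, 11, 12, 13}); total cost 3 + 6 = 9.
No covering selection has total cost below 9.

9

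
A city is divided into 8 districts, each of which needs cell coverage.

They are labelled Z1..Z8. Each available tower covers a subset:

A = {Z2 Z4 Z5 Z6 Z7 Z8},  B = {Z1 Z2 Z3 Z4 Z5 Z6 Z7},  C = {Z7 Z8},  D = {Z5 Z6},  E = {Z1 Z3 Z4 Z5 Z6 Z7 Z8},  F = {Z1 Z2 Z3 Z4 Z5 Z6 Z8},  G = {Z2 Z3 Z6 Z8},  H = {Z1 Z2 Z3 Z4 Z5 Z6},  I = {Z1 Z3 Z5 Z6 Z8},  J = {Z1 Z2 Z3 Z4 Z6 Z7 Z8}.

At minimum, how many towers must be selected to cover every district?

A and B together: A ∪ B = {Z1, Z2, Z3, Z4, Z5, Z6, Z7, Z8} — every district is covered.
No single tower has all 8 districts (the largest, B, has 7), so 2 is optimal.

2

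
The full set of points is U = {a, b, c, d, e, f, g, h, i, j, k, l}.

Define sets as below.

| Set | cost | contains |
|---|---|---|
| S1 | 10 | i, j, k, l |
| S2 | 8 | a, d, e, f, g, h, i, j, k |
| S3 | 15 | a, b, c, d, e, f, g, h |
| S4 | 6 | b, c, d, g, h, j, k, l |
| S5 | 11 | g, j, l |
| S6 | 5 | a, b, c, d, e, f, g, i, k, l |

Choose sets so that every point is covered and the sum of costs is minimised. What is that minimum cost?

S4, S6 together cover every point (S4 ∪ S6 = {a, b, c, d, e, f, g, h, i, j, k, l}); total cost 6 + 5 = 11.
No covering selection has total cost below 11.

11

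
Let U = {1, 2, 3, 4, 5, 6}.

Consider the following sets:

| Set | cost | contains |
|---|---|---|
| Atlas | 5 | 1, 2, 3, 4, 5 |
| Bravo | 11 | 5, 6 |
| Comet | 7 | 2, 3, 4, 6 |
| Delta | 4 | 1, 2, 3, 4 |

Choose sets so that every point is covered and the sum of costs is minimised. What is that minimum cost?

Atlas, Comet together cover every point (Atlas ∪ Comet = {1, 2, 3, 4, 5, 6}); total cost 5 + 7 = 12.
No covering selection has total cost below 12.

12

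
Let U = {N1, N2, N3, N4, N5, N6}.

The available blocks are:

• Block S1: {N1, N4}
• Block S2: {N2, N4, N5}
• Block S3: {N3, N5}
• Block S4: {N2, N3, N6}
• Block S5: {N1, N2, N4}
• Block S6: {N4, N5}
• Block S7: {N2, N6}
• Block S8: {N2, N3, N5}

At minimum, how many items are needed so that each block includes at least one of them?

H = {N1, N5, N6} meets every block (each contains at least one member of H), and |H| = 3.
The blocks S1, S3, S7 are pairwise disjoint, so any hitting set needs a separate item for each — at least 3. Hence 3 is optimal.

3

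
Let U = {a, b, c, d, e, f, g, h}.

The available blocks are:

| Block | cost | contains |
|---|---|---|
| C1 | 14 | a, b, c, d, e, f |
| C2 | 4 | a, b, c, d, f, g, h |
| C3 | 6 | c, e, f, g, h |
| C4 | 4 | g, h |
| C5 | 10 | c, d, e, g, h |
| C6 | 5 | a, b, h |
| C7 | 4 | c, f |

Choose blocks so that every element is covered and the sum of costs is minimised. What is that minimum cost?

C2, C3 together cover every element (C2 ∪ C3 = {a, b, c, d, e, f, g, h}); total cost 4 + 6 = 10.
No covering selection has total cost below 10.

10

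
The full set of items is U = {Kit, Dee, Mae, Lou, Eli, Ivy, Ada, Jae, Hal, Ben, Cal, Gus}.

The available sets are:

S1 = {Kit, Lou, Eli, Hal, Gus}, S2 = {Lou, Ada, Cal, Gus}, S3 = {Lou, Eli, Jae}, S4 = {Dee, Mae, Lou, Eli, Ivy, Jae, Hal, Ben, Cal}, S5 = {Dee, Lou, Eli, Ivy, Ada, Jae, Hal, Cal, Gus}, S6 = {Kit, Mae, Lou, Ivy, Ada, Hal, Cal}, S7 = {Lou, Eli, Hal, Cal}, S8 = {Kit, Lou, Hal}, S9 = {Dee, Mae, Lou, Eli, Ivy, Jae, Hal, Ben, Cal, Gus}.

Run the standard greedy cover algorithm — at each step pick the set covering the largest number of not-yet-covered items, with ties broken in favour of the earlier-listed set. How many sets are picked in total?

Greedy: pick S9 (covers 10 new) → pick S6 (covers 2 new). Total picks: 2.

2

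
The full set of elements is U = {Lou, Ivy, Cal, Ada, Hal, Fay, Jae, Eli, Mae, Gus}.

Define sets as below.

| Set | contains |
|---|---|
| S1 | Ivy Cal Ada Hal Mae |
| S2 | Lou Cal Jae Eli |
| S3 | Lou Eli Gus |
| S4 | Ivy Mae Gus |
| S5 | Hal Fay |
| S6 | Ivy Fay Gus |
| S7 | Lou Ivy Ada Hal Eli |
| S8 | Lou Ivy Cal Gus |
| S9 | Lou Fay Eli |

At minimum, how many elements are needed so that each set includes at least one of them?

H = {Lou, Ivy, Fay} meets every set (each contains at least one member of H), and |H| = 3.
The sets S2, S4, S5 are pairwise disjoint, so any hitting set needs a separate element for each — at least 3. Hence 3 is optimal.

3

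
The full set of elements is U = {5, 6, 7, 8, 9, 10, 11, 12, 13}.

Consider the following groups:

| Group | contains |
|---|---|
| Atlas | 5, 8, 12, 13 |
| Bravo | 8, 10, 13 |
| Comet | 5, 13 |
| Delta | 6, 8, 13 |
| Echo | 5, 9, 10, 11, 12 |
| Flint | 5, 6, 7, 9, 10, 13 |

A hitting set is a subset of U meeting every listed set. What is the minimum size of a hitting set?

2

Take H = {5, 13}. Each listed group contains at least one of these, so H is a hitting set of size 2.
The groups Delta, Echo are pairwise disjoint, so any hitting set needs a separate element for each — at least 2. Hence 2 is optimal.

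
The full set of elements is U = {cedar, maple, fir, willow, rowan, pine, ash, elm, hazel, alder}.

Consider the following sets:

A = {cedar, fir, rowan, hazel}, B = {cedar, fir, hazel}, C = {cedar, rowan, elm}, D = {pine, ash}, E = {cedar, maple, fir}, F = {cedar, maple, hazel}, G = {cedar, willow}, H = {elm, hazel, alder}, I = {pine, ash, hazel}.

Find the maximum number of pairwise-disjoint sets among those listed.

3

D, E, H are pairwise disjoint (D={pine,ash}; E={cedar,maple,fir}; H={elm,hazel,alder}).
Every remaining set overlaps one of these, and no 4 of the listed sets are pairwise disjoint, so 3 is the maximum.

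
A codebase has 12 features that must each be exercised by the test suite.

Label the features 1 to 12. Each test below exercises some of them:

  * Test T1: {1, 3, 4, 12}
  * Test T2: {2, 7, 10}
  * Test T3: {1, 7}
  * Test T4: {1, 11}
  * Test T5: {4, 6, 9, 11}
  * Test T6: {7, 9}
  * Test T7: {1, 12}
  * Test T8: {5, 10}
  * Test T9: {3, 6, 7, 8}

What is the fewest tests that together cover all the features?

5

Take {T1, T2, T5, T8, T9}. Their union is {1, 2, 3, 4, 5, 6, 7, 8, 9, 10, 11, 12}, which is all 12 features.
No 4 of the 9 tests cover everything (all 126 combinations miss at least one feature), so 5 is optimal.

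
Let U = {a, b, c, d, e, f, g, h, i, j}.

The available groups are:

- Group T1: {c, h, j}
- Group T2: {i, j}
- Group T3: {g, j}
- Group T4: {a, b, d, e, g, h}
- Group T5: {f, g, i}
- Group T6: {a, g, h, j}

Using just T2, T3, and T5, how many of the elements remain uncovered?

Union of T2, T3, T5 = {f, g, i, j}.
Not covered: a, b, c, d, e, h — 6 elements.

6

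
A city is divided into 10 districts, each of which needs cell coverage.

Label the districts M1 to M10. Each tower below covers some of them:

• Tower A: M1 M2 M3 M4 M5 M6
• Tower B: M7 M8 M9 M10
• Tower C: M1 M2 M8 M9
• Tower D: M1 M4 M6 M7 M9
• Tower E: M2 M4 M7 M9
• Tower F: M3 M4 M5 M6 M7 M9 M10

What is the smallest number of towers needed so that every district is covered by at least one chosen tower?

2

A and B together: A ∪ B = {M1, M2, M3, M4, M5, M6, M7, M8, M9, M10} — every district is covered.
No single tower has all 10 districts (the largest, F, has 7), so 2 is optimal.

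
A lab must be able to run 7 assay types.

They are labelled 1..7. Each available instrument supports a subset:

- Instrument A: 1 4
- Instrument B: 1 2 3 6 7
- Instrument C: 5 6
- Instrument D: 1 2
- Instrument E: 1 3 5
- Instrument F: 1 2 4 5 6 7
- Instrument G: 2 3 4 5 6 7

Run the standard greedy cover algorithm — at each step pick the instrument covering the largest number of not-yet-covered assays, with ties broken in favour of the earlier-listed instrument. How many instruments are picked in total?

Greedy: pick F (covers 6 new) → pick B (covers 1 new). Total picks: 2.

2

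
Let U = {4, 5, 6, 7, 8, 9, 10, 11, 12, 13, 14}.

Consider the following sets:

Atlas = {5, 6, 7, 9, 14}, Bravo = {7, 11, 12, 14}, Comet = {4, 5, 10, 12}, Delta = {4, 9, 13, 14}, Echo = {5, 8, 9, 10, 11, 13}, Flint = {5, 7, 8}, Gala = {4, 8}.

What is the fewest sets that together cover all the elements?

Take {Atlas, Comet, Echo}. Their union is {4, 5, 6, 7, 8, 9, 10, 11, 12, 13, 14}, which is all 11 elements.
Only Atlas contains 6, so Atlas is forced; the remaining 6 elements need at least 2 more sets (each remaining set adds at most 4) — so at least 3 sets are needed, and 3 is optimal.

3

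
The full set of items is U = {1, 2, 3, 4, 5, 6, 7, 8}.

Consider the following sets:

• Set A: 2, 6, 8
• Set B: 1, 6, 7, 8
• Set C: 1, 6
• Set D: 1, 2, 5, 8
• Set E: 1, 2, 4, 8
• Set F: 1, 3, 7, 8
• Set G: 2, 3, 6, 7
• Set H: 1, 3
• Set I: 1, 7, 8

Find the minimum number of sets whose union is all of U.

D, E, and G cover everything between them: the union {1, 2, 3, 4, 5, 6, 7, 8} is all of U.
Only E contains 4, so E is forced; the remaining 4 items need at least 2 more sets (each remaining set adds at most 3) — so at least 3 sets are needed, and 3 is optimal.

3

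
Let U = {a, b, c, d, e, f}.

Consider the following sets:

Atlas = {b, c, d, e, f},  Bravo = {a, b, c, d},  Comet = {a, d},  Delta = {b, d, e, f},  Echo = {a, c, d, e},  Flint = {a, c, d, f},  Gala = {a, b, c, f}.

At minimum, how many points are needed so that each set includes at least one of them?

2

The 2 points {a, d} hit every set.
No single point lies in every set, so at least 2 are needed and 2 is optimal.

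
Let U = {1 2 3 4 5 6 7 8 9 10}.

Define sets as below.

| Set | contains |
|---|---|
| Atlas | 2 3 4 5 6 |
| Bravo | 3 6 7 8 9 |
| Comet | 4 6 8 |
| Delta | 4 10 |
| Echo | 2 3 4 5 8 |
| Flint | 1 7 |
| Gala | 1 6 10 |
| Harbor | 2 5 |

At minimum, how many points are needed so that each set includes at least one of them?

H = {1, 3, 4, 5} meets every set (each contains at least one member of H), and |H| = 4.
No choice of 3 points meets every set, so 4 is the minimum.

4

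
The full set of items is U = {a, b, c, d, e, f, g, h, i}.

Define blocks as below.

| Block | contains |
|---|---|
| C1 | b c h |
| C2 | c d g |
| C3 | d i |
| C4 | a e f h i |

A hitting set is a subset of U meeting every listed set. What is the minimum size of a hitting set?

2

Take T = {c, i}. Each listed block contains at least one of these, so T is a hitting set of size 2.
The blocks C1, C3 are pairwise disjoint, so any hitting set needs a separate item for each — at least 2. Hence 2 is optimal.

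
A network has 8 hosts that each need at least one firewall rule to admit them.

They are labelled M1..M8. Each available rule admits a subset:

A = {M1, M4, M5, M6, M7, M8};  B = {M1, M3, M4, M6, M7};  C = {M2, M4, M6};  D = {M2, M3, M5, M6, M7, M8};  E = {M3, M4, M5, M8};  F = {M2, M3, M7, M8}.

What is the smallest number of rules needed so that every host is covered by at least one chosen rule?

Take {A, F}. Their union is {M1, M2, M3, M4, M5, M6, M7, M8}, which is all 8 hosts.
No single rule has all 8 hosts (the largest, A, has 6), so 2 is optimal.

2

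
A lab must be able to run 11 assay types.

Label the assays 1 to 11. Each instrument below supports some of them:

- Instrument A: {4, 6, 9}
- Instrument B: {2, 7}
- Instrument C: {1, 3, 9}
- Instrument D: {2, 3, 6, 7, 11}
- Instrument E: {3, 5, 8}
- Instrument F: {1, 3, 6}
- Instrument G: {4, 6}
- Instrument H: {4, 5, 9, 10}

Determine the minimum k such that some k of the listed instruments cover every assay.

D and E and F and H together: D ∪ E ∪ F ∪ H = {1, 2, 3, 4, 5, 6, 7, 8, 9, 10, 11} — every assay is covered.
No 3 of the 8 instruments cover everything (all 56 combinations miss at least one assay), so 4 is optimal.

4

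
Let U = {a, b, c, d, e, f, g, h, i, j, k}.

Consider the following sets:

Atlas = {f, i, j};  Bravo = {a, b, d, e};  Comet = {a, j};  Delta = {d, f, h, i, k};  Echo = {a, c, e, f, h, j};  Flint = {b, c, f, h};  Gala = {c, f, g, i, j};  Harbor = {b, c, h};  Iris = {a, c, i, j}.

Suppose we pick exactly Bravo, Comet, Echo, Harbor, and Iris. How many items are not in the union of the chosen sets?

Union of Bravo, Comet, Echo, Harbor, Iris = {a, b, c, d, e, f, h, i, j}.
Not covered: g, k — 2 items.

2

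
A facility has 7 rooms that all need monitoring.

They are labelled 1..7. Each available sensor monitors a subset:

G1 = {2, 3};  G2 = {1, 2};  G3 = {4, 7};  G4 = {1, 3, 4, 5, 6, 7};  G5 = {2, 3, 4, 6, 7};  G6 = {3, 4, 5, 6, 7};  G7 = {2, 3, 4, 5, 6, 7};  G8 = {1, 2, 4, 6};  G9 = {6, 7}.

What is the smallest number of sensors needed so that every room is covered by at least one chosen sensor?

2

Take {G2, G6}. Their union is {1, 2, 3, 4, 5, 6, 7}, which is all 7 rooms.
No single sensor has all 7 rooms (the largest, G4, has 6), so 2 is optimal.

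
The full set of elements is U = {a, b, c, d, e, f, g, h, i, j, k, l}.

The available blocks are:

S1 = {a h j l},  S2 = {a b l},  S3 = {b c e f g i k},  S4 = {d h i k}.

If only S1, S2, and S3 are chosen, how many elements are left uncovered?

Union of S1, S2, S3 = {a, b, c, e, f, g, h, i, j, k, l}.
Not covered: d — 1 element.

1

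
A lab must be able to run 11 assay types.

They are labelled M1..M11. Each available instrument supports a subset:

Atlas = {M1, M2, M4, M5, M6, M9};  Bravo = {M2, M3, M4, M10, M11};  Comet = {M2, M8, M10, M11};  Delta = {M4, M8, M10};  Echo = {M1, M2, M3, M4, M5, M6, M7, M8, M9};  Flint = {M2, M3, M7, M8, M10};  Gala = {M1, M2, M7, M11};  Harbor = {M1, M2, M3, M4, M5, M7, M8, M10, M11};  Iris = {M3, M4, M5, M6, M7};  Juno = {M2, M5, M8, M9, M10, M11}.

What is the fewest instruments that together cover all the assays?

2

Echo and Harbor together: Echo ∪ Harbor = {M1, M2, M3, M4, M5, M6, M7, M8, M9, M10, M11} — every assay is covered.
No single instrument has all 11 assays (the largest, Echo, has 9), so 2 is optimal.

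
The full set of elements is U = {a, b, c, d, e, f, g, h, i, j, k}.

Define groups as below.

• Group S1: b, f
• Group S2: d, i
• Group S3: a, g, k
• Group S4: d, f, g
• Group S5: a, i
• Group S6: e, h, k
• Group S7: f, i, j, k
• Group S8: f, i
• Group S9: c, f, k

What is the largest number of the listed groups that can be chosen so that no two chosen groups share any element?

3

S1, S2, S6 are pairwise disjoint (S1={b,f}; S2={d,i}; S6={e,h,k}).
Every remaining group overlaps one of these, and no 4 of the listed groups are pairwise disjoint, so 3 is the maximum.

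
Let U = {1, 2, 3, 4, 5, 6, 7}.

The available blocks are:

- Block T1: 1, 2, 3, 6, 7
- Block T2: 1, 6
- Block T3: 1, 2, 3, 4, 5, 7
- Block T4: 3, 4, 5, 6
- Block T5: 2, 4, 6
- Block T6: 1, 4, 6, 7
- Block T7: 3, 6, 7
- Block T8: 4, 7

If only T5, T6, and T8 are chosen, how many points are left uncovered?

Union of T5, T6, T8 = {1, 2, 4, 6, 7}.
Not covered: 3, 5 — 2 points.

2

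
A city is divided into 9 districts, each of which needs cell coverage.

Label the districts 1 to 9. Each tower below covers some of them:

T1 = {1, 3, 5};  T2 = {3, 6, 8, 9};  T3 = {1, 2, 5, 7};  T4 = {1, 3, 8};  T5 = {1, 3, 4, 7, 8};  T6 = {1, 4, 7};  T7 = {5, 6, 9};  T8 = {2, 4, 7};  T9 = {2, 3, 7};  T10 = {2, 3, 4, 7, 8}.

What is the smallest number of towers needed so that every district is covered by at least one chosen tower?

T3 and T7 and T10 together: T3 ∪ T7 ∪ T10 = {1, 2, 3, 4, 5, 6, 7, 8, 9} — every district is covered.
No 2 of the 10 towers cover everything (all 45 combinations miss at least one district), so 3 is optimal.

3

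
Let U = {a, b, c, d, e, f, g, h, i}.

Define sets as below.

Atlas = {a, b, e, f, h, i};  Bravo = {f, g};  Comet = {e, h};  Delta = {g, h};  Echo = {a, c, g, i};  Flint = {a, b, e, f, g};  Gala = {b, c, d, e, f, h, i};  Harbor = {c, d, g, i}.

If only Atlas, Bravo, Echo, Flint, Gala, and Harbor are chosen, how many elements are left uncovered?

Union of Atlas, Bravo, Echo, Flint, Gala, Harbor = {a, b, c, d, e, f, g, h, i} — that's every element, so 0 are uncovered.

0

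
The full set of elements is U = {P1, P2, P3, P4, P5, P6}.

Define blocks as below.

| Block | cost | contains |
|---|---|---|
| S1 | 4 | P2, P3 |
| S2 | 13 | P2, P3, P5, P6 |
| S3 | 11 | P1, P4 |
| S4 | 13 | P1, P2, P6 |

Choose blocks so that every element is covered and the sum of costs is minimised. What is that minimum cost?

24

S2, S3 together cover every element (S2 ∪ S3 = {P1, P2, P3, P4, P5, P6}); total cost 13 + 11 = 24.
The greedy pick S1, S3, S2 costs 28; no covering selection beats 24.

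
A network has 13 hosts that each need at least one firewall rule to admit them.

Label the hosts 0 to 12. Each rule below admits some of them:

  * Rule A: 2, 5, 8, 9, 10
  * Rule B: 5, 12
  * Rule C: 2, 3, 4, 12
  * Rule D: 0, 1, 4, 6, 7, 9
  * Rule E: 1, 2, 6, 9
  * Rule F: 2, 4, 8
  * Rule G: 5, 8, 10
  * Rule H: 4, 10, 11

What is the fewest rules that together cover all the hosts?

4

Take {A, C, D, H}. Their union is {0, 1, 2, 3, 4, 5, 6, 7, 8, 9, 10, 11, 12}, which is all 13 hosts.
No 3 of the 8 rules cover everything (all 56 combinations miss at least one host), so 4 is optimal.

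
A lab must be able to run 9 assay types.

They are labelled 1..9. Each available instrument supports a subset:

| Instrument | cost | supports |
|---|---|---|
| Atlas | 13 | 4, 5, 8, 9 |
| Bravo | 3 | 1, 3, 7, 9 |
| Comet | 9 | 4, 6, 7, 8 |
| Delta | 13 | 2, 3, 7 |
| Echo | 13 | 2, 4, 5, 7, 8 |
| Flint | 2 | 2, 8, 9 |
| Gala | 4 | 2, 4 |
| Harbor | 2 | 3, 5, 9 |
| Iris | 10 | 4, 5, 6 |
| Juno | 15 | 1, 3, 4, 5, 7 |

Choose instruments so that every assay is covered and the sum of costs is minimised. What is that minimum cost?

15

Bravo, Flint, Iris together cover every assay (Bravo ∪ Flint ∪ Iris = {1, 2, 3, 4, 5, 6, 7, 8, 9}); total cost 3 + 2 + 10 = 15.
The greedy pick Flint, Bravo, Harbor, Gala, Comet costs 20; no covering selection beats 15.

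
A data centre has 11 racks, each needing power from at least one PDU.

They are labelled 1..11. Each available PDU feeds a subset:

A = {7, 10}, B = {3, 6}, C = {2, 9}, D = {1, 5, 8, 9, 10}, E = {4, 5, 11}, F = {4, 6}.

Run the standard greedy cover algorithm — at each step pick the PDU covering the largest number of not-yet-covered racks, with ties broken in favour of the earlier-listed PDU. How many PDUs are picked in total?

Greedy: pick D (covers 5 new) → pick B (covers 2 new) → pick E (covers 2 new) → pick A (covers 1 new) → pick C (covers 1 new). Total picks: 5.

5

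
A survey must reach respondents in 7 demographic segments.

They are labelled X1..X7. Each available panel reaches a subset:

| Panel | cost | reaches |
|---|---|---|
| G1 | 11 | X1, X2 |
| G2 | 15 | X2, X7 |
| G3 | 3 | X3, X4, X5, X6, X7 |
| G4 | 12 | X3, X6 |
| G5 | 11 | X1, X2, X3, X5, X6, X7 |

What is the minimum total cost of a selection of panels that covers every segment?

G1, G3 together cover every segment (G1 ∪ G3 = {X1, X2, X3, X4, X5, X6, X7}); total cost 11 + 3 = 14.
No covering selection has total cost below 14.

14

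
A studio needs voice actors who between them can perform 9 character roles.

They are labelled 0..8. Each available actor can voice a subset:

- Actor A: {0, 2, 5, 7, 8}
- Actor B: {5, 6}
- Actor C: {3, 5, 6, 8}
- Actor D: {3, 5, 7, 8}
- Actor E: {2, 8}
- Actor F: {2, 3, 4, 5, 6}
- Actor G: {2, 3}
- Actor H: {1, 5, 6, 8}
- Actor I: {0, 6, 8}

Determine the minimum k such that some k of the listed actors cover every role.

3

A and F and H together: A ∪ F ∪ H = {0, 1, 2, 3, 4, 5, 6, 7, 8} — every role is covered.
Only H contains 1, so H is forced; the remaining 5 roles need at least 2 more actors (each remaining actor adds at most 3) — so at least 3 actors are needed, and 3 is optimal.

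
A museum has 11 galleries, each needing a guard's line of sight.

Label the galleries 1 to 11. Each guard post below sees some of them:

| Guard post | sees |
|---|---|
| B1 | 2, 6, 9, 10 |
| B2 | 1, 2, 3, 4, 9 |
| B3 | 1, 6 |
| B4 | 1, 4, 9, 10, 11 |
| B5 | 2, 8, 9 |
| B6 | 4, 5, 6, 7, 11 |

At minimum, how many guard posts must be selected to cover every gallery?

4

Take {B1, B2, B5, B6}. Their union is {1, 2, 3, 4, 5, 6, 7, 8, 9, 10, 11}, which is all 11 galleries.
No 3 of the 6 guard posts cover everything (all 20 combinations miss at least one gallery), so 4 is optimal.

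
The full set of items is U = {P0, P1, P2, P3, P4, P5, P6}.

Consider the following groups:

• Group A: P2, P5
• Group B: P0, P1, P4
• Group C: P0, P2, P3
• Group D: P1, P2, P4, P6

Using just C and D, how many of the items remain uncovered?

1

Union of C, D = {P0, P1, P2, P3, P4, P6}.
Not covered: P5 — 1 item.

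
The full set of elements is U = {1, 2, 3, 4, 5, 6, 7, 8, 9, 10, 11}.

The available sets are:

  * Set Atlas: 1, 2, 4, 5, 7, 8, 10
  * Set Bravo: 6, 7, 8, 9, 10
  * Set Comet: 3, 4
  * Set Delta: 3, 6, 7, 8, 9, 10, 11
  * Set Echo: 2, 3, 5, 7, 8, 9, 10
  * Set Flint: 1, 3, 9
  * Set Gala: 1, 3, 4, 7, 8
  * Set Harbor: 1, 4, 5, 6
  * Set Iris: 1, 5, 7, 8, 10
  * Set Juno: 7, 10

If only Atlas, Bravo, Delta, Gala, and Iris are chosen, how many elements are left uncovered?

Union of Atlas, Bravo, Delta, Gala, Iris = {1, 2, 3, 4, 5, 6, 7, 8, 9, 10, 11} — that's every element, so 0 are uncovered.

0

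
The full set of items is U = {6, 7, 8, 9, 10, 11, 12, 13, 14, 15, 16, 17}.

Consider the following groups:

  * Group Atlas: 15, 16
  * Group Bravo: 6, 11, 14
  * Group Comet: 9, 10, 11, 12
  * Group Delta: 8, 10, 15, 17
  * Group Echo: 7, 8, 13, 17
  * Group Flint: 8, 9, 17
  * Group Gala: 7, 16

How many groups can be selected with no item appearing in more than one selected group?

Atlas, Bravo, Echo are pairwise disjoint (Atlas={15,16}; Bravo={6,11,14}; Echo={7,8,13,17}).
Every remaining group overlaps one of these, and no 4 of the listed groups are pairwise disjoint, so 3 is the maximum.

3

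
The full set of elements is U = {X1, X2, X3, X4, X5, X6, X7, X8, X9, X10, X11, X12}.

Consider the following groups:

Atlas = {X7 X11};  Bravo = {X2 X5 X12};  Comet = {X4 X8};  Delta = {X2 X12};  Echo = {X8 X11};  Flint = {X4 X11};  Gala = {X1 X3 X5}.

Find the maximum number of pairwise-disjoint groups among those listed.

4

Atlas, Comet, Delta, Gala are pairwise disjoint (Atlas={X7,X11}; Comet={X4,X8}; Delta={X2,X12}; Gala={X1,X3,X5}).
Every remaining group overlaps one of these, and no 5 of the listed groups are pairwise disjoint, so 4 is the maximum.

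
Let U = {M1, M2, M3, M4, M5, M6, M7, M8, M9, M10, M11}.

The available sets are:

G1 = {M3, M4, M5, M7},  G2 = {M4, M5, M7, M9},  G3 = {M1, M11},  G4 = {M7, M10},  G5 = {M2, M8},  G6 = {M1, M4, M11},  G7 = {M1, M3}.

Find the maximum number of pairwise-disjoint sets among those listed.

G2, G3, G5 are pairwise disjoint (G2={M4,M5,M7,M9}; G3={M1,M11}; G5={M2,M8}).
Every remaining set overlaps one of these, and no 4 of the listed sets are pairwise disjoint, so 3 is the maximum.

3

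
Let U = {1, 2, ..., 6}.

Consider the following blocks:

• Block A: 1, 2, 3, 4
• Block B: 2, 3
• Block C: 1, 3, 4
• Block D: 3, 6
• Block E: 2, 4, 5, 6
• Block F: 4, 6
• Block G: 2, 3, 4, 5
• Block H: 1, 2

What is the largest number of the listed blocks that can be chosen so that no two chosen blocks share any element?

2

F, H are pairwise disjoint (F={4,6}; H={1,2}).
Every remaining block overlaps one of these, and no 3 of the listed blocks are pairwise disjoint, so 2 is the maximum.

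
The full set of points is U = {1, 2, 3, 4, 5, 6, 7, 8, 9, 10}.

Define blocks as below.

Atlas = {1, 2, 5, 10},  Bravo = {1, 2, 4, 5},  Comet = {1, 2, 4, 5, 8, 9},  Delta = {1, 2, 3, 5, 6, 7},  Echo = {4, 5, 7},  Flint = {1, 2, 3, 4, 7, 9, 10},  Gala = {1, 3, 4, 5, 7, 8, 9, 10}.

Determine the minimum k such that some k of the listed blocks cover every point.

2

Delta and Gala cover everything between them: the union {1, 2, 3, 4, 5, 6, 7, 8, 9, 10} is all of U.
No single block has all 10 points (the largest, Gala, has 8), so 2 is optimal.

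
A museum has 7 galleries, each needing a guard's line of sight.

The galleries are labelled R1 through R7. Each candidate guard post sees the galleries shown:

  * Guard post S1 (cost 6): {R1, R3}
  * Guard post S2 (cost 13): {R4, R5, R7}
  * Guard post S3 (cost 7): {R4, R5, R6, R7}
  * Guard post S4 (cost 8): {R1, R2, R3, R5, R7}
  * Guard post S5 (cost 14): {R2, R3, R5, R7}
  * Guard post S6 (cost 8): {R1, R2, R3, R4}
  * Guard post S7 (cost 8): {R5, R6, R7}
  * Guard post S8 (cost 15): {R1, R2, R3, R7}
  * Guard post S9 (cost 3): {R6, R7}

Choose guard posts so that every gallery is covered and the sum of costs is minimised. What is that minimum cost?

15

S3, S6 together cover every gallery (S3 ∪ S6 = {R1, R2, R3, R4, R5, R6, R7}); total cost 7 + 8 = 15.
The greedy pick S9, S4, S3 costs 18; no covering selection beats 15.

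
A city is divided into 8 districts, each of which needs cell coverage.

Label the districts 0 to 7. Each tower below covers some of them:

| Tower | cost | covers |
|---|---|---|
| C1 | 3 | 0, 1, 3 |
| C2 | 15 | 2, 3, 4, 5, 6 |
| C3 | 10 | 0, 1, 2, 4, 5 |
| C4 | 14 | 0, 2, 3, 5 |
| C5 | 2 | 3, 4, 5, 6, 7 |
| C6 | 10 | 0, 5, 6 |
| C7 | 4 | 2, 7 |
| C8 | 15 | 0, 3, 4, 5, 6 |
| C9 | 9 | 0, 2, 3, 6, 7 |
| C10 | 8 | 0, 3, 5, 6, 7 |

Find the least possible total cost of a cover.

9

C1, C5, C7 together cover every district (C1 ∪ C5 ∪ C7 = {0, 1, 2, 3, 4, 5, 6, 7}); total cost 3 + 2 + 4 = 9.
No covering selection has total cost below 9.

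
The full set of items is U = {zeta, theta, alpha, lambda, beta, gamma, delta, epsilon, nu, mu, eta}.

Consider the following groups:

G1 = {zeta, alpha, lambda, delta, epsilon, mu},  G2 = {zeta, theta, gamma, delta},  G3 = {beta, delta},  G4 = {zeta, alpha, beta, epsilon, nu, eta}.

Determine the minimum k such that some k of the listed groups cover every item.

Take {G1, G2, G4}. Their union is {zeta, theta, alpha, lambda, beta, gamma, delta, epsilon, nu, mu, eta}, which is all 11 items.
Only G2 contains theta, so G2 is forced; the remaining 7 items need at least 2 more groups (each remaining group adds at most 5) — so at least 3 groups are needed, and 3 is optimal.

3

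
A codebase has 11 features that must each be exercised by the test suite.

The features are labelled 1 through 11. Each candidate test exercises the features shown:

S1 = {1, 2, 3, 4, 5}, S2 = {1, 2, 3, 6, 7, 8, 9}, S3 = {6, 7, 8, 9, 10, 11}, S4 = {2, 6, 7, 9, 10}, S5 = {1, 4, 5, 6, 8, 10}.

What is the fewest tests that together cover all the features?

2

S1 and S3 together: S1 ∪ S3 = {1, 2, 3, 4, 5, 6, 7, 8, 9, 10, 11} — every feature is covered.
No single test has all 11 features (the largest, S2, has 7), so 2 is optimal.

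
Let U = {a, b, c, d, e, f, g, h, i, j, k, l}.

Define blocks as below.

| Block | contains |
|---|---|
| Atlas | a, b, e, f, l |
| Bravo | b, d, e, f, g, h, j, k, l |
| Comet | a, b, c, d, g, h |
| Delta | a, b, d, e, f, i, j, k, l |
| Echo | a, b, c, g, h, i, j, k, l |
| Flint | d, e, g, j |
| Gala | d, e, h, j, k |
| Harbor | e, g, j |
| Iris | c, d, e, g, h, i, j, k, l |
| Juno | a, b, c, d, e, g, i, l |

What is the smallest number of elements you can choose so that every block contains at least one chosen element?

2

The 2 elements {b, e} hit every block.
No single element lies in every block, so at least 2 are needed and 2 is optimal.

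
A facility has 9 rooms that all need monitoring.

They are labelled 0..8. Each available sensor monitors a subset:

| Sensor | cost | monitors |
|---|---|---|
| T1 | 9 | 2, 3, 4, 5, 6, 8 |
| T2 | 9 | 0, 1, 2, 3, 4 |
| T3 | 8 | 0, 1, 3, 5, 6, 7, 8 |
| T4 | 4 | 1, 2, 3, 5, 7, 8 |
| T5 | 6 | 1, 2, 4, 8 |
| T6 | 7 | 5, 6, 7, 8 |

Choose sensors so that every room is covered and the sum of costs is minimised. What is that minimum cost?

T3, T5 together cover every room (T3 ∪ T5 = {0, 1, 2, 3, 4, 5, 6, 7, 8}); total cost 8 + 6 = 14.
The greedy pick T4, T3, T5 costs 18; no covering selection beats 14.

14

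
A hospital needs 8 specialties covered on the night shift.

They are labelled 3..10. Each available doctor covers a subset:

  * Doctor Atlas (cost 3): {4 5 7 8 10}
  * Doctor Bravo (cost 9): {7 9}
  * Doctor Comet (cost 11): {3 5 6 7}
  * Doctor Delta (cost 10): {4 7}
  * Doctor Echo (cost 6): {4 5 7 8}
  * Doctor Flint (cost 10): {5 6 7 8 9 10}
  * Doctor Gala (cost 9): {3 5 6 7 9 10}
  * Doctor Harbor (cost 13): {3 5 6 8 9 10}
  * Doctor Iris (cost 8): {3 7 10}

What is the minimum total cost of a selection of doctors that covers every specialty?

12

Atlas, Gala together cover every specialty (Atlas ∪ Gala = {3, 4, 5, 6, 7, 8, 9, 10}); total cost 3 + 9 = 12.
No covering selection has total cost below 12.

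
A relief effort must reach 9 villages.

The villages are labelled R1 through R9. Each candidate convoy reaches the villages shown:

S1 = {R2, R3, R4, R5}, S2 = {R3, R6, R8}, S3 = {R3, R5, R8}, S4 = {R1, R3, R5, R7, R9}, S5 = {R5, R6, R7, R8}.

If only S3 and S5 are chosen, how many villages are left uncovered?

Union of S3, S5 = {R3, R5, R6, R7, R8}.
Not covered: R1, R2, R4, R9 — 4 villages.

4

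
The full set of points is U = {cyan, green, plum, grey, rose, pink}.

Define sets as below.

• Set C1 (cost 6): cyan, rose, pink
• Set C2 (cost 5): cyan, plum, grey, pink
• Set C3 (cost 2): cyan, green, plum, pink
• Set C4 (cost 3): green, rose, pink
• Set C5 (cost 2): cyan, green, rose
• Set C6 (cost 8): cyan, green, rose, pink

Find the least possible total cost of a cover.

7

C2, C5 together cover every point (C2 ∪ C5 = {cyan, green, plum, grey, rose, pink}); total cost 5 + 2 = 7.
The greedy pick C3, C5, C2 costs 9; no covering selection beats 7.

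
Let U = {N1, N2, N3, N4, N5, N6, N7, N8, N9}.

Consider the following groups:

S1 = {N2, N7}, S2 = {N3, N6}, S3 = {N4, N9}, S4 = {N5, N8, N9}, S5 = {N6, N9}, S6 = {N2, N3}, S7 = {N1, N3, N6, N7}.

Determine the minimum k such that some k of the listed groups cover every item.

S1 and S3 and S4 and S7 together: S1 ∪ S3 ∪ S4 ∪ S7 = {N1, N2, N3, N4, N5, N6, N7, N8, N9} — every item is covered.
No 3 of the 7 groups cover everything (all 35 combinations miss at least one item), so 4 is optimal.

4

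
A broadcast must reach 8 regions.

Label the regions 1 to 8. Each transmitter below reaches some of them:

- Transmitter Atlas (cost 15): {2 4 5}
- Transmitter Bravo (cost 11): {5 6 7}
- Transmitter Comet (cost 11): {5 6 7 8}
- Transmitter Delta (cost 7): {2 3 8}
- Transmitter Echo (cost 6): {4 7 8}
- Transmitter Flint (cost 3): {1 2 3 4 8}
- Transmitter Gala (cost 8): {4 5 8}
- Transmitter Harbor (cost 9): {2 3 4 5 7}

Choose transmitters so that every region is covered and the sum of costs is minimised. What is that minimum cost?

Comet, Flint together cover every region (Comet ∪ Flint = {1, 2, 3, 4, 5, 6, 7, 8}); total cost 11 + 3 = 14.
No covering selection has total cost below 14.

14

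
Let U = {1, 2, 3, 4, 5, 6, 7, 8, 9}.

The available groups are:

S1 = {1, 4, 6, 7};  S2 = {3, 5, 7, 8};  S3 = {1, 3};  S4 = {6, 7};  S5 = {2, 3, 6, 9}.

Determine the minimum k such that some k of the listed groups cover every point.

S1, S2, and S5 cover everything between them: the union {1, 2, 3, 4, 5, 6, 7, 8, 9} is all of U.
Each group has at most 4 points, and 2·4 = 8 < 9 — so at least 3 groups are needed, and 3 is optimal.

3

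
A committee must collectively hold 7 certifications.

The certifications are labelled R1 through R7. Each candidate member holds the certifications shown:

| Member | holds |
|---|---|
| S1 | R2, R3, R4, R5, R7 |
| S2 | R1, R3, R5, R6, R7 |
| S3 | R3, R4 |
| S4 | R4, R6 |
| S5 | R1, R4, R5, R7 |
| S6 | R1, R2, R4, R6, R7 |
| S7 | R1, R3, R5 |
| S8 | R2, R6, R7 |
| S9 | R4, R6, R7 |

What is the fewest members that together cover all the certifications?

2

Take {S1, S2}. Their union is {R1, R2, R3, R4, R5, R6, R7}, which is all 7 certifications.
No single member has all 7 certifications (the largest, S1, has 5), so 2 is optimal.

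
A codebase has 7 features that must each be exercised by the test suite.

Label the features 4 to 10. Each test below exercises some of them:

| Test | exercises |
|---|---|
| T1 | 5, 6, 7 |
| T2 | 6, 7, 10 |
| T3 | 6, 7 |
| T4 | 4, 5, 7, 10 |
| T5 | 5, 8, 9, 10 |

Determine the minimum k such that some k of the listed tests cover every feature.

T3 and T4 and T5 together: T3 ∪ T4 ∪ T5 = {4, 5, 6, 7, 8, 9, 10} — every feature is covered.
Only T4 contains 4, so T4 is forced; the remaining 3 features need at least 2 more tests (each remaining test adds at most 2) — so at least 3 tests are needed, and 3 is optimal.

3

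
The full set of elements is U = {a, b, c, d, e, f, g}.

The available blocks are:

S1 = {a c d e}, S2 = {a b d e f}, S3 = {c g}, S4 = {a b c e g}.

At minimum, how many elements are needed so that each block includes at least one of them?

H = {c, e} meets every block (each contains at least one member of H), and |H| = 2.
The blocks S2, S3 are pairwise disjoint, so any hitting set needs a separate element for each — at least 2. Hence 2 is optimal.

2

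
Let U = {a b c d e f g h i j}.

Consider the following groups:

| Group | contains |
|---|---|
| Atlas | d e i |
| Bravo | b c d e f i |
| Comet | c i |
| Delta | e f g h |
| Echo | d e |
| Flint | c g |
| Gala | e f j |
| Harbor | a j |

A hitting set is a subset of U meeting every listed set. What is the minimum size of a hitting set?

3

The 3 items {c, e, j} hit every group.
The groups Comet, Echo, Harbor are pairwise disjoint, so any hitting set needs a separate item for each — at least 3. Hence 3 is optimal.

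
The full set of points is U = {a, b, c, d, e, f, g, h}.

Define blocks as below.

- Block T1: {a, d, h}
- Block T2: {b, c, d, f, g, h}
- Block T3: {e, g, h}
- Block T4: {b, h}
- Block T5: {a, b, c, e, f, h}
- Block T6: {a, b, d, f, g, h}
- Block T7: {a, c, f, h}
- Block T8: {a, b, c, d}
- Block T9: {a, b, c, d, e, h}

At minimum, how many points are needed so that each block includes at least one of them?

T = {c, h} meets every block (each contains at least one member of T), and |T| = 2.
The blocks T3, T8 are pairwise disjoint, so any hitting set needs a separate point for each — at least 2. Hence 2 is optimal.

2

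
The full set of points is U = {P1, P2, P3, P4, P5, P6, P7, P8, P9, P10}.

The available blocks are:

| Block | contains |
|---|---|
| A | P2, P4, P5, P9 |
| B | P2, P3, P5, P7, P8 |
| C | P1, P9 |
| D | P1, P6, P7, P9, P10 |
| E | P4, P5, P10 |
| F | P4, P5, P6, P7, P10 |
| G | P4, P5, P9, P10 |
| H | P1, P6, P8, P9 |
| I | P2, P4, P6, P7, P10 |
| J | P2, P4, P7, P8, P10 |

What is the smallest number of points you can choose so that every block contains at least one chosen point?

3

T = {P5, P9, P10} meets every block (each contains at least one member of T), and |T| = 3.
No choice of 2 points meets every block, so 3 is the minimum.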